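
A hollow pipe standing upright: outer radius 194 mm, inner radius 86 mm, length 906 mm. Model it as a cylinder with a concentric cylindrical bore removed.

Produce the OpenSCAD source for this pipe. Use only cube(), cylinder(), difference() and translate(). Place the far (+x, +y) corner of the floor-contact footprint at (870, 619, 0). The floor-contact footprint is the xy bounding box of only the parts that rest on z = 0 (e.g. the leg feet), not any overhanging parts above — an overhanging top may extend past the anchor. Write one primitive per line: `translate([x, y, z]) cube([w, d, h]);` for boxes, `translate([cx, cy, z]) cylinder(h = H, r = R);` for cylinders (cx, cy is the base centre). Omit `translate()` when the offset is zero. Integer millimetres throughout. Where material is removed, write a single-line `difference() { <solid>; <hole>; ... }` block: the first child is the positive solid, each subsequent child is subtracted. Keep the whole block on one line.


difference() { translate([676, 425, 0]) cylinder(h = 906, r = 194); translate([676, 425, 0]) cylinder(h = 906, r = 86); }


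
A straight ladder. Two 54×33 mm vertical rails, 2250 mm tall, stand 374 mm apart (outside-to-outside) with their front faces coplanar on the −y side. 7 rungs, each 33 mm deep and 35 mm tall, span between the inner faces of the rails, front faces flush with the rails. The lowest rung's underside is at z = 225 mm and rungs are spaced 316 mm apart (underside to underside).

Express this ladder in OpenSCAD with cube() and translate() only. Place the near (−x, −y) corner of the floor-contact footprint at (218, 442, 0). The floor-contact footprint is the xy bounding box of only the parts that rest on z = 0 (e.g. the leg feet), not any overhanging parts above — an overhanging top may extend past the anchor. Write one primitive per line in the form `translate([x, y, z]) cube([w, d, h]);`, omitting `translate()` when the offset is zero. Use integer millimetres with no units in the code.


translate([218, 442, 0]) cube([54, 33, 2250]);
translate([538, 442, 0]) cube([54, 33, 2250]);
translate([272, 442, 225]) cube([266, 33, 35]);
translate([272, 442, 541]) cube([266, 33, 35]);
translate([272, 442, 857]) cube([266, 33, 35]);
translate([272, 442, 1173]) cube([266, 33, 35]);
translate([272, 442, 1489]) cube([266, 33, 35]);
translate([272, 442, 1805]) cube([266, 33, 35]);
translate([272, 442, 2121]) cube([266, 33, 35]);


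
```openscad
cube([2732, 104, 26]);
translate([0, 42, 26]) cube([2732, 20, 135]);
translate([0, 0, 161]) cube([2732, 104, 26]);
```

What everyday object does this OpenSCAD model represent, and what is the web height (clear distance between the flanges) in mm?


An I-beam. The web height is 135 mm.

Two wide flanges with a thin centred web — an I-beam. Overall 187 mm minus two 26 mm flanges gives a web of 187 − 2·26 = 135 mm.


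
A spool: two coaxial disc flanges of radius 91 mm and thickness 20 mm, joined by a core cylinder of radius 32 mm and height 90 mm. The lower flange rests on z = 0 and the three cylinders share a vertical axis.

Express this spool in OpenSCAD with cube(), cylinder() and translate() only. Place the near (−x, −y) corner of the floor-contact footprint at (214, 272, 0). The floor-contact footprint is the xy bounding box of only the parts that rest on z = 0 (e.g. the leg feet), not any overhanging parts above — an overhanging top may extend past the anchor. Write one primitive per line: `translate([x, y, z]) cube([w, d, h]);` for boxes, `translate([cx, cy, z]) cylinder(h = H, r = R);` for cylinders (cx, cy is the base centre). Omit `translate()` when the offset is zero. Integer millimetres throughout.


translate([305, 363, 0]) cylinder(h = 20, r = 91);
translate([305, 363, 20]) cylinder(h = 90, r = 32);
translate([305, 363, 110]) cylinder(h = 20, r = 91);


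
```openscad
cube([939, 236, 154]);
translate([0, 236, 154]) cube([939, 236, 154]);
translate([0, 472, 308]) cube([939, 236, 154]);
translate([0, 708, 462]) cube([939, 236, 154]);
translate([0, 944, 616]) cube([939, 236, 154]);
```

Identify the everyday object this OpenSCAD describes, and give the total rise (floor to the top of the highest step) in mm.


A staircase. The total rise is 770 mm.

5 identical blocks, each offset up and back from the previous — a staircase. Each step is 154 mm tall and there are 5 of them, so the total rise is 5 × 154 = 770 mm.


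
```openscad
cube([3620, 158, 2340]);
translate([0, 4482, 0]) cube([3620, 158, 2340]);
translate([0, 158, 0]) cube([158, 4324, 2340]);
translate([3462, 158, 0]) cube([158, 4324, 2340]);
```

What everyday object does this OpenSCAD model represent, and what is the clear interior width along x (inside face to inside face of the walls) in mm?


A house (or room) frame. The interior width is 3304 mm.

Four 2340 mm walls enclosing a rectangle with no floor or roof — a room or house frame. Outside width is 3620 mm and wall thickness is 158 mm, so the interior width is 3620 − 2 × 158 = 3304 mm.


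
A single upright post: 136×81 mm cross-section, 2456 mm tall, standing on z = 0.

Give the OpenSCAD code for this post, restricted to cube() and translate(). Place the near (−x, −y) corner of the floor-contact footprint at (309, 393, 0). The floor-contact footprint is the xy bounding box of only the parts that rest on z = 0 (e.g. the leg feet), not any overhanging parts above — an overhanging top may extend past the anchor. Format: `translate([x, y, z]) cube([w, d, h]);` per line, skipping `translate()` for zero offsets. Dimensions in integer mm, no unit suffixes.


translate([309, 393, 0]) cube([136, 81, 2456]);


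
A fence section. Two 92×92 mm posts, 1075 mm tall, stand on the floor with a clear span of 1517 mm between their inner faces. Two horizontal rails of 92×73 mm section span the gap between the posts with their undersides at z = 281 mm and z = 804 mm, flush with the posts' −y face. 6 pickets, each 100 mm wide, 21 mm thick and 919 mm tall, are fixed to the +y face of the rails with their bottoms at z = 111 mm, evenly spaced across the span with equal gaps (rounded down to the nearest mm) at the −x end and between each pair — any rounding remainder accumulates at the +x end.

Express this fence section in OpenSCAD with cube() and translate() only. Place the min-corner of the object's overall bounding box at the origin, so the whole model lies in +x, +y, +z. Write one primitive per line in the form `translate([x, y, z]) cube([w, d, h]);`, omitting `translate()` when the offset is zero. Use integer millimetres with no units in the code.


cube([92, 92, 1075]);
translate([1609, 0, 0]) cube([92, 92, 1075]);
translate([92, 0, 281]) cube([1517, 92, 73]);
translate([92, 0, 804]) cube([1517, 92, 73]);
translate([223, 92, 111]) cube([100, 21, 919]);
translate([454, 92, 111]) cube([100, 21, 919]);
translate([685, 92, 111]) cube([100, 21, 919]);
translate([916, 92, 111]) cube([100, 21, 919]);
translate([1147, 92, 111]) cube([100, 21, 919]);
translate([1378, 92, 111]) cube([100, 21, 919]);


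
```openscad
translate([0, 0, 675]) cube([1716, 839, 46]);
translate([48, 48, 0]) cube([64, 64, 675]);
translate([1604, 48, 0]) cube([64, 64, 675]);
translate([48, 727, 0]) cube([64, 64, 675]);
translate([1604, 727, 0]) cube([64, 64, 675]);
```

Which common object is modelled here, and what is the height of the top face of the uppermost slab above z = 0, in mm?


A table. The table height is 721 mm.

A 1716×839×46 slab sits at z = 675 on four 64 mm square posts — a table. The top surface is at 675 + 46 = 721 mm.


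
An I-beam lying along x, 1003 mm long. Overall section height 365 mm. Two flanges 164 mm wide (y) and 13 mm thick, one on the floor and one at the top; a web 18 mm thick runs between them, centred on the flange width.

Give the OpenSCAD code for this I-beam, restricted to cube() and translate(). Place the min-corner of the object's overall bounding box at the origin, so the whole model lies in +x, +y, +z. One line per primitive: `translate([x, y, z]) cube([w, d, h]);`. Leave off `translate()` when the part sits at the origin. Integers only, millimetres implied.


cube([1003, 164, 13]);
translate([0, 73, 13]) cube([1003, 18, 339]);
translate([0, 0, 352]) cube([1003, 164, 13]);


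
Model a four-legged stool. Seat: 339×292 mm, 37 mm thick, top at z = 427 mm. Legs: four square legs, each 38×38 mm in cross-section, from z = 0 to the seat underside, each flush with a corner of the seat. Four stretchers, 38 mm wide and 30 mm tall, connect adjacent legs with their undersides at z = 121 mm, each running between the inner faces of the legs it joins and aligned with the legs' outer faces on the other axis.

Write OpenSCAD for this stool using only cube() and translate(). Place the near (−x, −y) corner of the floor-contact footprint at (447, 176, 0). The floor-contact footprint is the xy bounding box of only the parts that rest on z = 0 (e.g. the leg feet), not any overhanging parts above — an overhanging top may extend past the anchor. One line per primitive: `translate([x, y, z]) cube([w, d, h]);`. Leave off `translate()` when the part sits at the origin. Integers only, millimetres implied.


translate([447, 176, 390]) cube([339, 292, 37]);
translate([447, 176, 0]) cube([38, 38, 390]);
translate([748, 176, 0]) cube([38, 38, 390]);
translate([447, 430, 0]) cube([38, 38, 390]);
translate([748, 430, 0]) cube([38, 38, 390]);
translate([485, 176, 121]) cube([263, 38, 30]);
translate([485, 430, 121]) cube([263, 38, 30]);
translate([447, 214, 121]) cube([38, 216, 30]);
translate([748, 214, 121]) cube([38, 216, 30]);


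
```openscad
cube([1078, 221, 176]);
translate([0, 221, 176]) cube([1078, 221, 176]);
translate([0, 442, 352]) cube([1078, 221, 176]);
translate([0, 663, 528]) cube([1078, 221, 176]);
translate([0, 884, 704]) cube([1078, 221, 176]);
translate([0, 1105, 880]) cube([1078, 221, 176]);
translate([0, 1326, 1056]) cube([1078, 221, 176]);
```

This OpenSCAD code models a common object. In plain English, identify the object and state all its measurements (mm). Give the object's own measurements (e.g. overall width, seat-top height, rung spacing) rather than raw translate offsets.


A straight staircase of 7 solid steps. Each step is 1078 mm wide (x), 221 mm deep (y, the going) and 176 mm tall (the rise). The first step rests on the floor; each subsequent step sits one going further in +y and one rise higher in +z, directly behind and above the previous step with no overlap.


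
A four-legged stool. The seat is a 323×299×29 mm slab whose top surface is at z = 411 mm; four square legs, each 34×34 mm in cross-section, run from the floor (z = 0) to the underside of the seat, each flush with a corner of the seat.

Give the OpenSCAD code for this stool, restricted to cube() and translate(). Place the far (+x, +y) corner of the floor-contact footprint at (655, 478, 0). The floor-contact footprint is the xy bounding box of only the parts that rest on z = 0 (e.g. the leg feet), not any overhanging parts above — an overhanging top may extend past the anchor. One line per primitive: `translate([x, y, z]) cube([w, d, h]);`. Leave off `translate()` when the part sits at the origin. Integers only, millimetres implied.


// leg_h = 411 - 29 = 382
translate([332, 179, 382]) cube([323, 299, 29]);
translate([332, 179, 0]) cube([34, 34, 382]);
translate([621, 179, 0]) cube([34, 34, 382]);
translate([332, 444, 0]) cube([34, 34, 382]);
translate([621, 444, 0]) cube([34, 34, 382]);


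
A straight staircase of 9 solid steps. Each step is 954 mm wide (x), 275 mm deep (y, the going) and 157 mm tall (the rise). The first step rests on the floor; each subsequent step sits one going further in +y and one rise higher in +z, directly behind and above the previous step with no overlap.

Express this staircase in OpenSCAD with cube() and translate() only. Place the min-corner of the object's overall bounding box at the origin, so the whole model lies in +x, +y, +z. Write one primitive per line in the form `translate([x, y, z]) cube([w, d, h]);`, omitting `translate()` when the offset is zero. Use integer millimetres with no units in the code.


cube([954, 275, 157]);
translate([0, 275, 157]) cube([954, 275, 157]);
translate([0, 550, 314]) cube([954, 275, 157]);
translate([0, 825, 471]) cube([954, 275, 157]);
translate([0, 1100, 628]) cube([954, 275, 157]);
translate([0, 1375, 785]) cube([954, 275, 157]);
translate([0, 1650, 942]) cube([954, 275, 157]);
translate([0, 1925, 1099]) cube([954, 275, 157]);
translate([0, 2200, 1256]) cube([954, 275, 157]);


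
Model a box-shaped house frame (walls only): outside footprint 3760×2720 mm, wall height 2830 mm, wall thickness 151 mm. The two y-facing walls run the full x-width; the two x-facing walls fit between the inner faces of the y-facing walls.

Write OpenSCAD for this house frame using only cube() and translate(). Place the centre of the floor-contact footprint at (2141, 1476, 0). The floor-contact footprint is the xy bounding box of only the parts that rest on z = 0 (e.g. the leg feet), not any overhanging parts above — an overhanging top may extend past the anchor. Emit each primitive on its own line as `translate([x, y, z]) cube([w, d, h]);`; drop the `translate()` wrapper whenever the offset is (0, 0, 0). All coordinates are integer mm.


translate([261, 116, 0]) cube([3760, 151, 2830]);
translate([261, 2685, 0]) cube([3760, 151, 2830]);
translate([261, 267, 0]) cube([151, 2418, 2830]);
translate([3870, 267, 0]) cube([151, 2418, 2830]);


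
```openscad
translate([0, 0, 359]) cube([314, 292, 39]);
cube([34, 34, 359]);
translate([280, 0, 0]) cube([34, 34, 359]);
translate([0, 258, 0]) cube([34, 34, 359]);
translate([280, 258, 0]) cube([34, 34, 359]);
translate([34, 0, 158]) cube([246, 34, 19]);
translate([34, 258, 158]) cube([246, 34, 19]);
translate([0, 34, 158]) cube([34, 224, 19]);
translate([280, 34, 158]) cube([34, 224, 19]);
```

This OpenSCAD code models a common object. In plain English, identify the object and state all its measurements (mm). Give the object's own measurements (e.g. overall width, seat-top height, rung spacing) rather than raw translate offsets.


A four-legged stool. The seat is a 314×292×39 mm slab whose top surface is at z = 398 mm; four square legs, each 34×34 mm in cross-section, run from the floor (z = 0) to the underside of the seat, each flush with a corner of the seat. Four stretchers, 34 mm wide and 19 mm tall, connect adjacent legs with their undersides at z = 158 mm, each running between the inner faces of the legs it joins and aligned with the legs' outer faces on the other axis.


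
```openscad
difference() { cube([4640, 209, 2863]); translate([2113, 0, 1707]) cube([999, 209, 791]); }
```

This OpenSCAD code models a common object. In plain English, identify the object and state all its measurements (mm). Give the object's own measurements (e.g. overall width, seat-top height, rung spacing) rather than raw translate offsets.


A wall 4640 mm long (x), 209 mm thick (y), 2863 mm tall, with a rectangular window opening cut through it. The opening is 999 mm wide and 791 mm tall; its sill is at z = 1707 mm and its near (−x) edge is 2113 mm from the wall's −x end. The opening passes through the full wall thickness.


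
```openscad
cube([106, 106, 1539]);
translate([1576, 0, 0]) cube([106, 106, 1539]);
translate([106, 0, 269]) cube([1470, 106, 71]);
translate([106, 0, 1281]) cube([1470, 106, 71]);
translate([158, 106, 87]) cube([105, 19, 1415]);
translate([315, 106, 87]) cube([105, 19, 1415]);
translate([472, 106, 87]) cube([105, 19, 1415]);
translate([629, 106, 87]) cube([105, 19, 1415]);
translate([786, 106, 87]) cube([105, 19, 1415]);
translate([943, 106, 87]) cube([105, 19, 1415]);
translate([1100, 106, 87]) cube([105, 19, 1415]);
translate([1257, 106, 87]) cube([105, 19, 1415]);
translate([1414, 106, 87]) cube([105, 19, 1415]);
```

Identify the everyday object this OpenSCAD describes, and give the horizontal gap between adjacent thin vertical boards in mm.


A fence section. The picket gap is 52 mm.

Two posts, two rails, 9 pickets — a fence section. Span 1470 mm holds 9 pickets of 105 mm with 10 equal gaps: ⌊(1470 − 9·105) / 10⌋ = 52 mm.


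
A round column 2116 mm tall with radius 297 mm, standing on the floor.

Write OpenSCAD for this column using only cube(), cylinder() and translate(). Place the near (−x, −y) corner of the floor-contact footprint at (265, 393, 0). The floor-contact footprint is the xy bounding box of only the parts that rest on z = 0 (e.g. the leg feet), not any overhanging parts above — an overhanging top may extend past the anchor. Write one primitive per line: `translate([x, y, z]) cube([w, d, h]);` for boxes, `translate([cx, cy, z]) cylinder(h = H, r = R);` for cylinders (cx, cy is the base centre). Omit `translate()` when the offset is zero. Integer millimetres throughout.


translate([562, 690, 0]) cylinder(h = 2116, r = 297);


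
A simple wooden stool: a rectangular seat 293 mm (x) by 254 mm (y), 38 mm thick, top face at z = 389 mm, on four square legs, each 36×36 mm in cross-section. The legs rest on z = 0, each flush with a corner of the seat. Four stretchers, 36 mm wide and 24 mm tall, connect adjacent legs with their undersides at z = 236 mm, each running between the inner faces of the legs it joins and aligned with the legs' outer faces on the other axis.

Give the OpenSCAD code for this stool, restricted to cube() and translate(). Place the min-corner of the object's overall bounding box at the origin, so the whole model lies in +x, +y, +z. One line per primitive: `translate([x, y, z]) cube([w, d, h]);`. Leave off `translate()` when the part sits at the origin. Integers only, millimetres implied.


translate([0, 0, 351]) cube([293, 254, 38]);
cube([36, 36, 351]);
translate([257, 0, 0]) cube([36, 36, 351]);
translate([0, 218, 0]) cube([36, 36, 351]);
translate([257, 218, 0]) cube([36, 36, 351]);
translate([36, 0, 236]) cube([221, 36, 24]);
translate([36, 218, 236]) cube([221, 36, 24]);
translate([0, 36, 236]) cube([36, 182, 24]);
translate([257, 36, 236]) cube([36, 182, 24]);


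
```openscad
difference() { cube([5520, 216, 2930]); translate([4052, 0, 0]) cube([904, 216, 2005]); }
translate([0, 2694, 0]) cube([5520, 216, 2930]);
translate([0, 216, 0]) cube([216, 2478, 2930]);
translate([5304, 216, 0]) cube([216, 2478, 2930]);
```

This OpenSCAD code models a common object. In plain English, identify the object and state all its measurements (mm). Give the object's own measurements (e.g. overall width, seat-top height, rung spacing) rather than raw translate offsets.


A single room: four walls, each 2930 mm tall and 216 mm thick, enclosing an outside footprint 5520×2910 mm (x × y), no floor or roof. The front and back walls (−y and +y sides) run the full x-width; the side walls fit between their inner faces. A door opening 904 mm wide and 2005 mm tall is cut through the front wall from the floor up, its −x edge 4052 mm from the wall's −x end.


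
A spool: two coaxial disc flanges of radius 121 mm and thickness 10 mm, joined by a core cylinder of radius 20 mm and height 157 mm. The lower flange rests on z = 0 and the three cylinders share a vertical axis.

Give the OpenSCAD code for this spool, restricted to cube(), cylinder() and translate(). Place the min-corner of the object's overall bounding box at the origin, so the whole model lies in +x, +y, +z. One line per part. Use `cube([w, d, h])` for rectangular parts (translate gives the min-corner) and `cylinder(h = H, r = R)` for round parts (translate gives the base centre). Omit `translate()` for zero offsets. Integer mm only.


translate([121, 121, 0]) cylinder(h = 10, r = 121);
translate([121, 121, 10]) cylinder(h = 157, r = 20);
translate([121, 121, 167]) cylinder(h = 10, r = 121);


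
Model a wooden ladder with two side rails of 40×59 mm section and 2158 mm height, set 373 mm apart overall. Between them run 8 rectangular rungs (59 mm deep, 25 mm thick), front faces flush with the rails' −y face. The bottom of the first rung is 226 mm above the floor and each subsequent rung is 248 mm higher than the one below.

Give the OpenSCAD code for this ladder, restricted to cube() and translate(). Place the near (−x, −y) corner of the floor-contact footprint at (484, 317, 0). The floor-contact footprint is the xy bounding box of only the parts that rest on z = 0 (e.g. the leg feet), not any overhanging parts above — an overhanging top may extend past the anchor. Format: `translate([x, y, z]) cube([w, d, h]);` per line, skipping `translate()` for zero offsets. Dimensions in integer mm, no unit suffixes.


// rung span = 373 - 2*40 = 293
// rung[k] z = 226 + k*248
translate([484, 317, 0]) cube([40, 59, 2158]);
translate([817, 317, 0]) cube([40, 59, 2158]);
translate([524, 317, 226]) cube([293, 59, 25]);
translate([524, 317, 474]) cube([293, 59, 25]);
translate([524, 317, 722]) cube([293, 59, 25]);
translate([524, 317, 970]) cube([293, 59, 25]);
translate([524, 317, 1218]) cube([293, 59, 25]);
translate([524, 317, 1466]) cube([293, 59, 25]);
translate([524, 317, 1714]) cube([293, 59, 25]);
translate([524, 317, 1962]) cube([293, 59, 25]);


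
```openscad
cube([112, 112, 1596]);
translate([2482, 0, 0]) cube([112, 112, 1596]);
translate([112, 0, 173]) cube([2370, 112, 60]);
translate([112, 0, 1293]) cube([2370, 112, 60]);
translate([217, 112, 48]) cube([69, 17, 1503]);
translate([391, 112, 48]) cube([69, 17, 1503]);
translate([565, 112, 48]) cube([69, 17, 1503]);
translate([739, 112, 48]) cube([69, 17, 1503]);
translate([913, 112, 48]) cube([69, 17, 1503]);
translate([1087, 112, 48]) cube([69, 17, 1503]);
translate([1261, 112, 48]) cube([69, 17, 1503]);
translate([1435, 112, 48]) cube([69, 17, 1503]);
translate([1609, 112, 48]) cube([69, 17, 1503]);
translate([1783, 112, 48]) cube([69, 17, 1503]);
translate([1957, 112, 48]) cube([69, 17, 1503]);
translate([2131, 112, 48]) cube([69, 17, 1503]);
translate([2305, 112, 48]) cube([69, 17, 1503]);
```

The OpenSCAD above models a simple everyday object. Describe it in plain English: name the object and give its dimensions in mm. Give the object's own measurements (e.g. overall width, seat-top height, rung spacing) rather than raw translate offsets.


A fence section. Two 112×112 mm posts, 1596 mm tall, stand on the floor with a clear span of 2370 mm between their inner faces. Two horizontal rails of 112×60 mm section span the gap between the posts with their undersides at z = 173 mm and z = 1293 mm, flush with the posts' −y face. 13 pickets, each 69 mm wide, 17 mm thick and 1503 mm tall, are fixed to the +y face of the rails with their bottoms at z = 48 mm, spaced across the span with a 105 mm gap after the −x post and between neighbouring pickets, with 108 mm left before the +x post.


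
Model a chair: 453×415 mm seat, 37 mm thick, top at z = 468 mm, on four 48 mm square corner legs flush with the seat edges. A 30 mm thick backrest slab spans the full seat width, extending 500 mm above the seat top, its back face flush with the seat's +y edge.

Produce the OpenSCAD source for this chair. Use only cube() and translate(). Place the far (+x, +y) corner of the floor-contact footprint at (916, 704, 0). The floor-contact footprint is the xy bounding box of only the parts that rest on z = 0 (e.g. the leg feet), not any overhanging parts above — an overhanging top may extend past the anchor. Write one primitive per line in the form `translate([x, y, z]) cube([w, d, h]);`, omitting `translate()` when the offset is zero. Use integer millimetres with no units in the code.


translate([463, 289, 431]) cube([453, 415, 37]);
translate([463, 289, 0]) cube([48, 48, 431]);
translate([868, 289, 0]) cube([48, 48, 431]);
translate([463, 656, 0]) cube([48, 48, 431]);
translate([868, 656, 0]) cube([48, 48, 431]);
translate([463, 674, 468]) cube([453, 30, 500]);


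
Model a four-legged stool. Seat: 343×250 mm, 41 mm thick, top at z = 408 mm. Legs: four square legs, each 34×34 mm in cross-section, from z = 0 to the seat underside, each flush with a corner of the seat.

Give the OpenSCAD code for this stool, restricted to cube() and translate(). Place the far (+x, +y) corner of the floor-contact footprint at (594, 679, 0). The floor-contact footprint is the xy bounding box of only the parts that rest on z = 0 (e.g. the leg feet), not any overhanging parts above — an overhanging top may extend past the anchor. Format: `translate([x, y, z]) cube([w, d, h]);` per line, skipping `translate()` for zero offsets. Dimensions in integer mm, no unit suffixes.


translate([251, 429, 367]) cube([343, 250, 41]);
translate([251, 429, 0]) cube([34, 34, 367]);
translate([560, 429, 0]) cube([34, 34, 367]);
translate([251, 645, 0]) cube([34, 34, 367]);
translate([560, 645, 0]) cube([34, 34, 367]);


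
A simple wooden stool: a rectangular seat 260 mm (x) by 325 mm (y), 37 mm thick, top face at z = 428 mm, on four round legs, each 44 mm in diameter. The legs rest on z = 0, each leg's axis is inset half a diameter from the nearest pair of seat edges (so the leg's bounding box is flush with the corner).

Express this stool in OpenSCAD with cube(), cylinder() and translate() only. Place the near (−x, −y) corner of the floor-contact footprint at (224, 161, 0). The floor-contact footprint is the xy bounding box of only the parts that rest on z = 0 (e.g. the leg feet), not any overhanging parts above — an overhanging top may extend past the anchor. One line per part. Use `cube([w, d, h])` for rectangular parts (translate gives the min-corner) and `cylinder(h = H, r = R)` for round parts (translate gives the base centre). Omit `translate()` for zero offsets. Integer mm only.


// leg_h = 428 - 37 = 391
translate([224, 161, 391]) cube([260, 325, 37]);
translate([246, 183, 0]) cylinder(h = 391, r = 22);
translate([462, 183, 0]) cylinder(h = 391, r = 22);
translate([246, 464, 0]) cylinder(h = 391, r = 22);
translate([462, 464, 0]) cylinder(h = 391, r = 22);


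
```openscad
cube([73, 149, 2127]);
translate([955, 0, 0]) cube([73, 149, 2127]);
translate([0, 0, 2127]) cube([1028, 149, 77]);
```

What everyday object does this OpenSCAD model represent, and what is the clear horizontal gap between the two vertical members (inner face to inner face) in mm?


A door frame. The clear opening width is 882 mm.

Two 2127 mm tall posts with a header on top — a door frame. The left jamb is 73 mm wide at x = 0; the right jamb starts at x = 955. The clear opening is 955 − 73 = 882 mm.


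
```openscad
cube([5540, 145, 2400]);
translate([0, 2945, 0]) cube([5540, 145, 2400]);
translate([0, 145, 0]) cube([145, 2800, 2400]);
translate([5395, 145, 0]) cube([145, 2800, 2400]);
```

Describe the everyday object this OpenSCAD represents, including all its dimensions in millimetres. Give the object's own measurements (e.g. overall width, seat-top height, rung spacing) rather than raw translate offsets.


The wall frame of a small rectangular building: four walls, each 2400 mm tall and 145 mm thick, enclosing a footprint 5540 mm (x) by 3090 mm (y) outside-to-outside, with no floor or roof. The front and back walls (the −y and +y sides) span the full width; the two side walls fit between them.


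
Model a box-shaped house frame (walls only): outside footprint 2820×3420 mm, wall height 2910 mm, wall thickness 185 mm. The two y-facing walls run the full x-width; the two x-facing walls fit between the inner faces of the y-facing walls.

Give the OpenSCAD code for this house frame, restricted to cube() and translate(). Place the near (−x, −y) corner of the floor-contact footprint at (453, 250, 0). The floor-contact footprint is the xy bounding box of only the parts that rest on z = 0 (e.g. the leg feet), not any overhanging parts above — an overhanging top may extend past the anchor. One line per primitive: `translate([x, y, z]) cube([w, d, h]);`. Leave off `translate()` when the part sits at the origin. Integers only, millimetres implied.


translate([453, 250, 0]) cube([2820, 185, 2910]);
translate([453, 3485, 0]) cube([2820, 185, 2910]);
translate([453, 435, 0]) cube([185, 3050, 2910]);
translate([3088, 435, 0]) cube([185, 3050, 2910]);


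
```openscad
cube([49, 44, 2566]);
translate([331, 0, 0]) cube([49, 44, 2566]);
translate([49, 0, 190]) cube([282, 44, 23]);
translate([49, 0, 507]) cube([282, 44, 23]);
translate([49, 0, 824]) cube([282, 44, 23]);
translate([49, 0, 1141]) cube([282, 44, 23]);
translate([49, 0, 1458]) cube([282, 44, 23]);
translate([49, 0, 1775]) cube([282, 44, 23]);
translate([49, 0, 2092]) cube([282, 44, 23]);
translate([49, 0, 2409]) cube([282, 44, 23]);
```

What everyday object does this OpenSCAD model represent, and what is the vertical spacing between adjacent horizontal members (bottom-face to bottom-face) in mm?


A ladder. The rung spacing is 317 mm.

Two tall 49×44 posts with 8 short bars between them — a ladder. Adjacent rungs sit at z = 190 and z = 507, so the spacing is 507 − 190 = 317 mm.


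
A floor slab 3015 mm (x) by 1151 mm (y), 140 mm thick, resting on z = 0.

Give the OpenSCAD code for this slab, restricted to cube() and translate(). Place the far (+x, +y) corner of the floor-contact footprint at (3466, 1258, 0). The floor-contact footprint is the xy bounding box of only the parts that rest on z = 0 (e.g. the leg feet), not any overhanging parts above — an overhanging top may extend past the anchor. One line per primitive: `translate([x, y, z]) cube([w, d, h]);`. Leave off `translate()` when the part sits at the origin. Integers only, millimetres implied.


translate([451, 107, 0]) cube([3015, 1151, 140]);


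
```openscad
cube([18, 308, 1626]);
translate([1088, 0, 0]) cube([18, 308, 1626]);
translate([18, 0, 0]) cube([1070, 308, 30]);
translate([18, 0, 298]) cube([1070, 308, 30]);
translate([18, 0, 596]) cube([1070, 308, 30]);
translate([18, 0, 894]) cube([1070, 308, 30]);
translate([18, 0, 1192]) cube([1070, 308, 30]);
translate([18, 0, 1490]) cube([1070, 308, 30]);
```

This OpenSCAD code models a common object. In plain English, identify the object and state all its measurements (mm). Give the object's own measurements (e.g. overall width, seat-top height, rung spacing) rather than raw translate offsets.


An open bookshelf. Two side panels, each 18 mm thick, 308 mm deep and 1626 mm tall, stand 1106 mm apart (outside-to-outside). Between them sit 6 shelves, each 30 mm thick and 308 mm deep, spanning the full gap between the sides. The bottom shelf rests on the floor (its underside at z = 0) and the clear gap between one shelf's top and the next shelf's underside is 268 mm.


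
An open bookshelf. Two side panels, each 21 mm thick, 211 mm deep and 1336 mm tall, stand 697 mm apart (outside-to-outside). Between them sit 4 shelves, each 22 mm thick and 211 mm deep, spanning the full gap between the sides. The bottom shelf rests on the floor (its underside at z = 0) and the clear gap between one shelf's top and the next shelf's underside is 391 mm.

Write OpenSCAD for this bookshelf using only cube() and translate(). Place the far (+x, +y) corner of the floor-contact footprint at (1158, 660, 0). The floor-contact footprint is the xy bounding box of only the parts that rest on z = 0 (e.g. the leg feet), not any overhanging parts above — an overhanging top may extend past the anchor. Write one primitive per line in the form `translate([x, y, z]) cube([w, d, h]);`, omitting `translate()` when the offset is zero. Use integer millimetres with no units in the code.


translate([461, 449, 0]) cube([21, 211, 1336]);
translate([1137, 449, 0]) cube([21, 211, 1336]);
translate([482, 449, 0]) cube([655, 211, 22]);
translate([482, 449, 413]) cube([655, 211, 22]);
translate([482, 449, 826]) cube([655, 211, 22]);
translate([482, 449, 1239]) cube([655, 211, 22]);


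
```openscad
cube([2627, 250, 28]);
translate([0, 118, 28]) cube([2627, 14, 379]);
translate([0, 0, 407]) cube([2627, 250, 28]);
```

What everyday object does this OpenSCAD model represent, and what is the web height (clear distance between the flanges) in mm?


An I-beam. The web height is 379 mm.

Two wide flanges with a thin centred web — an I-beam. Overall 435 mm minus two 28 mm flanges gives a web of 435 − 2·28 = 379 mm.


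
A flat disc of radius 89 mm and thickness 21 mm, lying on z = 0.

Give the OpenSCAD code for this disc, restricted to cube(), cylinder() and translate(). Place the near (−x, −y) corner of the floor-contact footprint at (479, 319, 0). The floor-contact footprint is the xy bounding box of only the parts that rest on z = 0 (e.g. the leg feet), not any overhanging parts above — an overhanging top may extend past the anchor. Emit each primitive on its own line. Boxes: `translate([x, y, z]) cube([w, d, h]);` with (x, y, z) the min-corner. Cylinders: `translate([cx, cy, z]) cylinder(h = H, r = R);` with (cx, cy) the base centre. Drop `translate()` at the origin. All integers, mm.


translate([568, 408, 0]) cylinder(h = 21, r = 89);


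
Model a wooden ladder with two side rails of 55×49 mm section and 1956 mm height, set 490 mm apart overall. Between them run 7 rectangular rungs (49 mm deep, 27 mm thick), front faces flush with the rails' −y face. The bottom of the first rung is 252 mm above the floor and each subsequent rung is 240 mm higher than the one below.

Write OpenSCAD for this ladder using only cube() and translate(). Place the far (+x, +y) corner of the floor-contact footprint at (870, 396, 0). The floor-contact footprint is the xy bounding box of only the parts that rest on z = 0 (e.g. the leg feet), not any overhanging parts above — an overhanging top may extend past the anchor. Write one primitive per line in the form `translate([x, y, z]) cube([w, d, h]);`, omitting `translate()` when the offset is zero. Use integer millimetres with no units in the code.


translate([380, 347, 0]) cube([55, 49, 1956]);
translate([815, 347, 0]) cube([55, 49, 1956]);
translate([435, 347, 252]) cube([380, 49, 27]);
translate([435, 347, 492]) cube([380, 49, 27]);
translate([435, 347, 732]) cube([380, 49, 27]);
translate([435, 347, 972]) cube([380, 49, 27]);
translate([435, 347, 1212]) cube([380, 49, 27]);
translate([435, 347, 1452]) cube([380, 49, 27]);
translate([435, 347, 1692]) cube([380, 49, 27]);


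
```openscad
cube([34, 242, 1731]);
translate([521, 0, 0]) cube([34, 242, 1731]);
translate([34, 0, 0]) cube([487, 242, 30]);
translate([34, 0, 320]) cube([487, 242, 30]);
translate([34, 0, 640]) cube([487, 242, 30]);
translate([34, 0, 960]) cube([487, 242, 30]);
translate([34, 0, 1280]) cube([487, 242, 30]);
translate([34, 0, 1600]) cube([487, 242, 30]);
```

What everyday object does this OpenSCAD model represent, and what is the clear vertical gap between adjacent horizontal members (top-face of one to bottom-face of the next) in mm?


A bookshelf. The clear shelf gap is 290 mm.

Two tall side panels with 6 horizontal boards between them — a bookshelf. The first two shelf undersides are at z = 0 and z = 320; with shelf thickness 30, the clear gap is 320 − 0 − 30 = 290 mm.


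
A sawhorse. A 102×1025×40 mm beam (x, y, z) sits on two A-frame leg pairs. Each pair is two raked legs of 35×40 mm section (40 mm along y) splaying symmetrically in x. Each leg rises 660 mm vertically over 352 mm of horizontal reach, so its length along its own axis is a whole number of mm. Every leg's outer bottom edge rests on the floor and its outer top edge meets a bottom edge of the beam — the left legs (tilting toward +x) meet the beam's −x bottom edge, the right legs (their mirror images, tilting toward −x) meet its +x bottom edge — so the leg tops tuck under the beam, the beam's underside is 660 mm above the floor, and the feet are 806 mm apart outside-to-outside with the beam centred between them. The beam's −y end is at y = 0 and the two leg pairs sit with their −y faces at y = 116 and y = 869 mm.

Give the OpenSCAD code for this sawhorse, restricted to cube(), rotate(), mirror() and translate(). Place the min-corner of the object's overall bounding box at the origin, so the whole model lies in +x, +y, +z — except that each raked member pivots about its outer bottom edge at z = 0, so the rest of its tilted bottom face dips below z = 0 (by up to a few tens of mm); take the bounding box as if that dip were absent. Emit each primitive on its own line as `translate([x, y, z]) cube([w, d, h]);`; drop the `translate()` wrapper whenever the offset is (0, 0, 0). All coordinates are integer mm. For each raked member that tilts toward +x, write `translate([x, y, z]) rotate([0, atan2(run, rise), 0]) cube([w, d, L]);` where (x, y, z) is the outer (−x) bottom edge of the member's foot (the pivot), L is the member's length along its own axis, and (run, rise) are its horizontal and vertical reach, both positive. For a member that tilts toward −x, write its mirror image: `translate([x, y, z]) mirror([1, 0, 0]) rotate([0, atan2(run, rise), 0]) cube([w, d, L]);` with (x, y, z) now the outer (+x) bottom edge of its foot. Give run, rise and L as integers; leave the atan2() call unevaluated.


// leg length = √(352² + 660²) = 748
// right-leg outer foot x = 2·352 + 102 = 806
// beam min-corner = (352, 0, 660)
translate([352, 0, 660]) cube([102, 1025, 40]);
translate([0, 116, 0]) rotate([0, atan2(352, 660), 0]) cube([35, 40, 748]);
translate([806, 116, 0]) mirror([1, 0, 0]) rotate([0, atan2(352, 660), 0]) cube([35, 40, 748]);
translate([0, 869, 0]) rotate([0, atan2(352, 660), 0]) cube([35, 40, 748]);
translate([806, 869, 0]) mirror([1, 0, 0]) rotate([0, atan2(352, 660), 0]) cube([35, 40, 748]);


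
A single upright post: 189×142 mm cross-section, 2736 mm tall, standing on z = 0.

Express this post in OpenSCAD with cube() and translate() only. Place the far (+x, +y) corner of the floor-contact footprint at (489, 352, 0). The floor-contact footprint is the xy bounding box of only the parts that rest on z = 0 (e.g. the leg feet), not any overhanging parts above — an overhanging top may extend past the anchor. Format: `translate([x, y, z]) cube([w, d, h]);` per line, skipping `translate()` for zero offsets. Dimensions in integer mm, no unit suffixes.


translate([300, 210, 0]) cube([189, 142, 2736]);


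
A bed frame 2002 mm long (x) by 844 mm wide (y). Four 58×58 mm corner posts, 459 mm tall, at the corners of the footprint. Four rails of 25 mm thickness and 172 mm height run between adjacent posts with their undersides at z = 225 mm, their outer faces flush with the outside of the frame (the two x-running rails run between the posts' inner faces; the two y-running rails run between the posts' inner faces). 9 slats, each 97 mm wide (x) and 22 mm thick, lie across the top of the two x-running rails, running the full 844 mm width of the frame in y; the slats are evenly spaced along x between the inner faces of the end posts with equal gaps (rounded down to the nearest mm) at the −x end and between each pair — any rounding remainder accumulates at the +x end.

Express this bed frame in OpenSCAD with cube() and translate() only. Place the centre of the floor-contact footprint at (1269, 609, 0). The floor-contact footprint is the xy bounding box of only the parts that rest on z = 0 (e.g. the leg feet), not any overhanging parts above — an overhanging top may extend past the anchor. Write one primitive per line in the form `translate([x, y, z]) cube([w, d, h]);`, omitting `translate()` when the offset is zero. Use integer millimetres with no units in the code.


// slat z = rail_z + rail_h = 225 + 172 = 397
// slat gap = ⌊(1886 − 9·97) / 10⌋ = 101
translate([268, 187, 0]) cube([58, 58, 459]);
translate([268, 973, 0]) cube([58, 58, 459]);
translate([2212, 187, 0]) cube([58, 58, 459]);
translate([2212, 973, 0]) cube([58, 58, 459]);
translate([326, 187, 225]) cube([1886, 25, 172]);
translate([326, 1006, 225]) cube([1886, 25, 172]);
translate([268, 245, 225]) cube([25, 728, 172]);
translate([2245, 245, 225]) cube([25, 728, 172]);
translate([427, 187, 397]) cube([97, 844, 22]);
translate([625, 187, 397]) cube([97, 844, 22]);
translate([823, 187, 397]) cube([97, 844, 22]);
translate([1021, 187, 397]) cube([97, 844, 22]);
translate([1219, 187, 397]) cube([97, 844, 22]);
translate([1417, 187, 397]) cube([97, 844, 22]);
translate([1615, 187, 397]) cube([97, 844, 22]);
translate([1813, 187, 397]) cube([97, 844, 22]);
translate([2011, 187, 397]) cube([97, 844, 22]);
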